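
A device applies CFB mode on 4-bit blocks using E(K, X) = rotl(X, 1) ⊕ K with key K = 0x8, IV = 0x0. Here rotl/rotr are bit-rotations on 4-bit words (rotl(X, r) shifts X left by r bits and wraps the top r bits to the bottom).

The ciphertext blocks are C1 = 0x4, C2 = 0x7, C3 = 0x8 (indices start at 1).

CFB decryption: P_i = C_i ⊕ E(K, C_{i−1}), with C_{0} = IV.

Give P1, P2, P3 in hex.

P1 = 0xC, P2 = 0x7, P3 = 0xE

P1: E(K, 0x0) = 0x8; 0x4 ⊕ 0x8 = 0xC.
P2: E(K, 0x4) = 0x0; 0x7 ⊕ 0x0 = 0x7.
P3: E(K, 0x7) = 0x6; 0x8 ⊕ 0x6 = 0xE.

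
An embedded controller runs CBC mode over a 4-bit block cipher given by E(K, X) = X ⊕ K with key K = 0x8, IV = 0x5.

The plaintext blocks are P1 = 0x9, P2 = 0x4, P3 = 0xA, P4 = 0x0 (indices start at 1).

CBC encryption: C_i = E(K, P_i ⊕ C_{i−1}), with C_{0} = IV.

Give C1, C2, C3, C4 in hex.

C1 = 0x4, C2 = 0x8, C3 = 0xA, C4 = 0x2

C1: P1 ⊕ 0x5 = 0xC; E(K, 0xC) = 0x4.
C2: P2 ⊕ 0x4 = 0x0; E(K, 0x0) = 0x8.
C3: P3 ⊕ 0x8 = 0x2; E(K, 0x2) = 0xA.
C4: P4 ⊕ 0xA = 0xA; E(K, 0xA) = 0x2.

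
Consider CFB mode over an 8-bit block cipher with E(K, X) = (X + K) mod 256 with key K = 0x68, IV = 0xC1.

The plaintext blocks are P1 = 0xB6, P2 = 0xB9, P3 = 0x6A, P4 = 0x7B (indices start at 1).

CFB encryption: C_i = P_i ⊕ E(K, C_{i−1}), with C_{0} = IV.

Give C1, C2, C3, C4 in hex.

C1 = 0x9F, C2 = 0xBE, C3 = 0x4C, C4 = 0xCF

C1: E(K, 0xC1) = 0x29; 0xB6 ⊕ 0x29 = 0x9F.
C2: E(K, 0x9F) = 0x07; 0xB9 ⊕ 0x07 = 0xBE.
C3: E(K, 0xBE) = 0x26; 0x6A ⊕ 0x26 = 0x4C.
C4: E(K, 0x4C) = 0xB4; 0x7B ⊕ 0xB4 = 0xCF.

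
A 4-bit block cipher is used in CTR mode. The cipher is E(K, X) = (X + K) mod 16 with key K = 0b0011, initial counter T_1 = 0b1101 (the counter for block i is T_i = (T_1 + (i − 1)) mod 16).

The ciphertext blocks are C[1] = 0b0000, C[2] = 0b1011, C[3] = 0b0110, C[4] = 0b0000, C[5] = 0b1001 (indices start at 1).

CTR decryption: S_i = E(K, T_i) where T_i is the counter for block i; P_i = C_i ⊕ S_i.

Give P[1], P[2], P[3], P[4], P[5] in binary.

P[1] = 0b0000, P[2] = 0b1010, P[3] = 0b0100, P[4] = 0b0011, P[5] = 0b1101

P[1]: T = 0b1101, S = E(K, T) = 0b0000; 0b0000 ⊕ 0b0000 = 0b0000.
P[2]: T = 0b1110, S = E(K, T) = 0b0001; 0b1011 ⊕ 0b0001 = 0b1010.
P[3]: T = 0b1111, S = E(K, T) = 0b0010; 0b0110 ⊕ 0b0010 = 0b0100.
P[4]: T = 0b0000, S = E(K, T) = 0b0011; 0b0000 ⊕ 0b0011 = 0b0011.
P[5]: T = 0b0001, S = E(K, T) = 0b0100; 0b1001 ⊕ 0b0100 = 0b1101.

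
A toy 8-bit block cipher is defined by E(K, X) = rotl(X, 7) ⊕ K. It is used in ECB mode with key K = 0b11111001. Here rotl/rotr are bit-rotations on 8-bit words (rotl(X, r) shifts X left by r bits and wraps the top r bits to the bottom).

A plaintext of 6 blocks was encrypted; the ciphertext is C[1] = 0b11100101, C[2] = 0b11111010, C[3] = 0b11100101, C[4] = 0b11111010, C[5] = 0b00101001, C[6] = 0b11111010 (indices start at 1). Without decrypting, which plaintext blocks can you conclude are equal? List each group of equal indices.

P[1] = P[3]; P[2] = P[4] = P[6]

ECB encrypts each block independently with the same key, so equal ciphertext blocks imply equal plaintext blocks.
C[1] = C[3] = 0b11100101, so P[1] = P[3].
C[2] = C[4] = C[6] = 0b11111010, so P[2] = P[4] = P[6].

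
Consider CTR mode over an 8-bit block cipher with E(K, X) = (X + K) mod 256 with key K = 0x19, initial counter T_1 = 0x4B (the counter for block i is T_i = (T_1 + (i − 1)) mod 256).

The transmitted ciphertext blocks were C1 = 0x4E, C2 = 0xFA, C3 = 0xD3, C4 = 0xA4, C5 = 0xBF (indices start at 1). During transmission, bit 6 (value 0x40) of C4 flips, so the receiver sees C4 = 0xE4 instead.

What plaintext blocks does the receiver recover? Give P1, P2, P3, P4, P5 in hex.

CTR decryption: S_i = E(K, T_i) where T_i is the counter for block i; P_i = C_i ⊕ S_i.
Only C4 changed, to 0xE4. In CTR, a change in C_i flips the same bit in P_i only; the keystream is unaffected. Decrypting the received ciphertext:
P1: T = 0x4B, S = E(K, T) = 0x64; 0x4E ⊕ 0x64 = 0x2A.
P2: T = 0x4C, S = E(K, T) = 0x65; 0xFA ⊕ 0x65 = 0x9F.
P3: T = 0x4D, S = E(K, T) = 0x66; 0xD3 ⊕ 0x66 = 0xB5.
P4: T = 0x4E, S = E(K, T) = 0x67; 0xE4 ⊕ 0x67 = 0x83.
P5: T = 0x4F, S = E(K, T) = 0x68; 0xBF ⊕ 0x68 = 0xD7.
Blocks that differ from the original plaintext: P4.

P1 = 0x2A, P2 = 0x9F, P3 = 0xB5, P4 = 0x83, P5 = 0xD7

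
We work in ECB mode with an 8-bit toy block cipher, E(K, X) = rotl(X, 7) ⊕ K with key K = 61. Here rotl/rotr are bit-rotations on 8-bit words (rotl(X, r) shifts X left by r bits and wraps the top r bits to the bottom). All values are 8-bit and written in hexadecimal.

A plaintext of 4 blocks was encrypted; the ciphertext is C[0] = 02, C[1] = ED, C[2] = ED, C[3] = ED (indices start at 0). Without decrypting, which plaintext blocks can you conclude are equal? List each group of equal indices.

ECB encrypts each block independently with the same key, so equal ciphertext blocks imply equal plaintext blocks.
C[1] = C[2] = C[3] = ED, so P[1] = P[2] = P[3].

P[1] = P[2] = P[3]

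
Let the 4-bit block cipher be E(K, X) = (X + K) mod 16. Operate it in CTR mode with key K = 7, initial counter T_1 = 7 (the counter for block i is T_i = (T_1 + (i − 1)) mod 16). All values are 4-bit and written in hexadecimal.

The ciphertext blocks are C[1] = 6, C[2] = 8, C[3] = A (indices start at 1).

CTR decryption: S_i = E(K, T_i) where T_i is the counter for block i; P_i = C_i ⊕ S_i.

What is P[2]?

P[2]: T = 8, S = E(K, T) = F; 8 ⊕ F = 7.

P[2] = 7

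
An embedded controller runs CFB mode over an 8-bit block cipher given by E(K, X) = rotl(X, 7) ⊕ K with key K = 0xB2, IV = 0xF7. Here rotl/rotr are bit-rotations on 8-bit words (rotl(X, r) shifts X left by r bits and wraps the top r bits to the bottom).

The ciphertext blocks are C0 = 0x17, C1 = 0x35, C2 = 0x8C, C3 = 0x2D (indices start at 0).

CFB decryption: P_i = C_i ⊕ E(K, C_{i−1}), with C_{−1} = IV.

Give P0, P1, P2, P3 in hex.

P0: E(K, 0xF7) = 0x49; 0x17 ⊕ 0x49 = 0x5E.
P1: E(K, 0x17) = 0x39; 0x35 ⊕ 0x39 = 0x0C.
P2: E(K, 0x35) = 0x28; 0x8C ⊕ 0x28 = 0xA4.
P3: E(K, 0x8C) = 0xF4; 0x2D ⊕ 0xF4 = 0xD9.

P0 = 0x5E, P1 = 0x0C, P2 = 0xA4, P3 = 0xD9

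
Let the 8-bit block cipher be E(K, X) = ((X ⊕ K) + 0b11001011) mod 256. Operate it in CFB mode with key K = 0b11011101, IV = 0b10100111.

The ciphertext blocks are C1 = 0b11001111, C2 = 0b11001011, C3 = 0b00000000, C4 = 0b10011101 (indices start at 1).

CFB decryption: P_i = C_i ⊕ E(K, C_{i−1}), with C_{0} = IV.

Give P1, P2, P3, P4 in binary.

P1 = 0b10001010, P2 = 0b00010110, P3 = 0b11100001, P4 = 0b00110101

P1: E(K, 0b10100111) = 0b01000101; 0b11001111 ⊕ 0b01000101 = 0b10001010.
P2: E(K, 0b11001111) = 0b11011101; 0b11001011 ⊕ 0b11011101 = 0b00010110.
P3: E(K, 0b11001011) = 0b11100001; 0b00000000 ⊕ 0b11100001 = 0b11100001.
P4: E(K, 0b00000000) = 0b10101000; 0b10011101 ⊕ 0b10101000 = 0b00110101.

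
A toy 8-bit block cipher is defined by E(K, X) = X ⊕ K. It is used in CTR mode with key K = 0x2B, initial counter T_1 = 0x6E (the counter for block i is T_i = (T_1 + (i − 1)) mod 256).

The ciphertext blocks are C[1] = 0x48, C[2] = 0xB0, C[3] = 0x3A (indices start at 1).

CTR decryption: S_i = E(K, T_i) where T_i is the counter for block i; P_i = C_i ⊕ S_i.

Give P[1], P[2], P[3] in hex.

P[1]: T = 0x6E, S = E(K, T) = 0x45; 0x48 ⊕ 0x45 = 0x0D.
P[2]: T = 0x6F, S = E(K, T) = 0x44; 0xB0 ⊕ 0x44 = 0xF4.
P[3]: T = 0x70, S = E(K, T) = 0x5B; 0x3A ⊕ 0x5B = 0x61.

P[1] = 0x0D, P[2] = 0xF4, P[3] = 0x61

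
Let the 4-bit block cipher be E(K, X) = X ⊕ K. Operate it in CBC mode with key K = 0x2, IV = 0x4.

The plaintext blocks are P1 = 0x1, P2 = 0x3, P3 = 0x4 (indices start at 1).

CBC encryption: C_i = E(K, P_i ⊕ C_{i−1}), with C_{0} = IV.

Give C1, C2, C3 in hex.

C1 = 0x7, C2 = 0x6, C3 = 0x0

C1: P1 ⊕ 0x4 = 0x5; E(K, 0x5) = 0x7.
C2: P2 ⊕ 0x7 = 0x4; E(K, 0x4) = 0x6.
C3: P3 ⊕ 0x6 = 0x2; E(K, 0x2) = 0x0.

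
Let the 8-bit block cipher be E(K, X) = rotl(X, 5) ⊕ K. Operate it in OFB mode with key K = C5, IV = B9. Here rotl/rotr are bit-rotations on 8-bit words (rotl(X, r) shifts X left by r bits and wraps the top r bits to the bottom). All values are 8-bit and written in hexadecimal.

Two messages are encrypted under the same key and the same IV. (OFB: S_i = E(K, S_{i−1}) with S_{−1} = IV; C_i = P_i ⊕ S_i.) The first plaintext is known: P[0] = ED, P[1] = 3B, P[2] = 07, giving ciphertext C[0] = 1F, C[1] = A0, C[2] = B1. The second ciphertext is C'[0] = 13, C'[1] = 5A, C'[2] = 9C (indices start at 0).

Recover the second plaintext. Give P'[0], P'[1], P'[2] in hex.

P'[0] = E1, P'[1] = C1, P'[2] = 2A

In OFB with a reused IV, both messages share the same keystream S_i, so C_i ⊕ C'_i = P_i ⊕ P'_i and thus P'_i = P_i ⊕ C_i ⊕ C'_i.
P'[0]: ED ⊕ 1F ⊕ 13 = E1.
P'[1]: 3B ⊕ A0 ⊕ 5A = C1.
P'[2]: 07 ⊕ B1 ⊕ 9C = 2A.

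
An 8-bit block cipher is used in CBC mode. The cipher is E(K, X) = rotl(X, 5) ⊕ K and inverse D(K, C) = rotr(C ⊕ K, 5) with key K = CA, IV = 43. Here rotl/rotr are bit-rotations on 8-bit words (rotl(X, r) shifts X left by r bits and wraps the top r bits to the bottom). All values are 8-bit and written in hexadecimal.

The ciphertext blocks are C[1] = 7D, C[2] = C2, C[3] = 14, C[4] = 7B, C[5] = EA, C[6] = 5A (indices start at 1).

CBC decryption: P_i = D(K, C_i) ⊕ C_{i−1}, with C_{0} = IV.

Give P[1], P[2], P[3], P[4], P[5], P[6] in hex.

P[1] = FE, P[2] = 3D, P[3] = 34, P[4] = 99, P[5] = 7A, P[6] = 6E

P[1]: D(K, 7D) = BD; BD ⊕ 43 = FE.
P[2]: D(K, C2) = 40; 40 ⊕ 7D = 3D.
P[3]: D(K, 14) = F6; F6 ⊕ C2 = 34.
P[4]: D(K, 7B) = 8D; 8D ⊕ 14 = 99.
P[5]: D(K, EA) = 01; 01 ⊕ 7B = 7A.
P[6]: D(K, 5A) = 84; 84 ⊕ EA = 6E.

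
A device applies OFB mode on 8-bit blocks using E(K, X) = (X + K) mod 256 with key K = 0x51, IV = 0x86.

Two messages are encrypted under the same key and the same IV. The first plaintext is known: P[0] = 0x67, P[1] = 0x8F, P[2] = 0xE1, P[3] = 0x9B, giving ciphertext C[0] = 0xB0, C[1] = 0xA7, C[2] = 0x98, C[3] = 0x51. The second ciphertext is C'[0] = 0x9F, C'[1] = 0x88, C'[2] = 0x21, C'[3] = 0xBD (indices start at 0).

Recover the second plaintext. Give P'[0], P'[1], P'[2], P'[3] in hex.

P'[0] = 0x48, P'[1] = 0xA0, P'[2] = 0x58, P'[3] = 0x77

In OFB with a reused IV, both messages share the same keystream S_i, so C_i ⊕ C'_i = P_i ⊕ P'_i and thus P'_i = P_i ⊕ C_i ⊕ C'_i.
P'[0]: 0x67 ⊕ 0xB0 ⊕ 0x9F = 0x48.
P'[1]: 0x8F ⊕ 0xA7 ⊕ 0x88 = 0xA0.
P'[2]: 0xE1 ⊕ 0x98 ⊕ 0x21 = 0x58.
P'[3]: 0x9B ⊕ 0x51 ⊕ 0xBD = 0x77.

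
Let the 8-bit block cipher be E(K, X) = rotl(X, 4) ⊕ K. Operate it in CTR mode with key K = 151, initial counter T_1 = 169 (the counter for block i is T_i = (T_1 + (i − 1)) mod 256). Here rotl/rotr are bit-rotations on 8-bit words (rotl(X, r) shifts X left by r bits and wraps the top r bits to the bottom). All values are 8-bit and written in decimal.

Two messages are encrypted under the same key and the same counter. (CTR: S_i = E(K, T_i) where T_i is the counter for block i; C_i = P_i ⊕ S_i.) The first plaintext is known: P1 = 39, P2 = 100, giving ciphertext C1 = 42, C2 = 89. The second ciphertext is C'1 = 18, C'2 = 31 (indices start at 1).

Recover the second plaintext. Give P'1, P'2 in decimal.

P'1 = 31, P'2 = 34

In CTR with a reused counter, both messages share the same keystream S_i, so C_i ⊕ C'_i = P_i ⊕ P'_i and thus P'_i = P_i ⊕ C_i ⊕ C'_i.
P'1: 39 ⊕ 42 ⊕ 18 = 31.
P'2: 100 ⊕ 89 ⊕ 31 = 34.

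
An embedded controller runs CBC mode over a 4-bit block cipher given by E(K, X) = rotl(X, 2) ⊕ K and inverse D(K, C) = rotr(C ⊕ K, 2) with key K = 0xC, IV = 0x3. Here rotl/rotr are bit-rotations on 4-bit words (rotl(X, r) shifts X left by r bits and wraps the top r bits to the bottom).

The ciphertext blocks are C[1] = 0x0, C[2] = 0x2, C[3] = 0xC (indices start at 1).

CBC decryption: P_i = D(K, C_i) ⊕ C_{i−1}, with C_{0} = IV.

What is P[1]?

P[1]: D(K, 0x0) = 0x3; 0x3 ⊕ 0x3 = 0x0.

P[1] = 0x0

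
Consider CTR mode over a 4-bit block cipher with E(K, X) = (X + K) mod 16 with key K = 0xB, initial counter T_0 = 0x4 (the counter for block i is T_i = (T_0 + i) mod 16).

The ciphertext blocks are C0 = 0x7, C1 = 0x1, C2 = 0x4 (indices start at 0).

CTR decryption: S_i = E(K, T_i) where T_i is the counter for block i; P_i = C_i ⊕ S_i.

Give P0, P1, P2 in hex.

P0: T = 0x4, S = E(K, T) = 0xF; 0x7 ⊕ 0xF = 0x8.
P1: T = 0x5, S = E(K, T) = 0x0; 0x1 ⊕ 0x0 = 0x1.
P2: T = 0x6, S = E(K, T) = 0x1; 0x4 ⊕ 0x1 = 0x5.

P0 = 0x8, P1 = 0x1, P2 = 0x5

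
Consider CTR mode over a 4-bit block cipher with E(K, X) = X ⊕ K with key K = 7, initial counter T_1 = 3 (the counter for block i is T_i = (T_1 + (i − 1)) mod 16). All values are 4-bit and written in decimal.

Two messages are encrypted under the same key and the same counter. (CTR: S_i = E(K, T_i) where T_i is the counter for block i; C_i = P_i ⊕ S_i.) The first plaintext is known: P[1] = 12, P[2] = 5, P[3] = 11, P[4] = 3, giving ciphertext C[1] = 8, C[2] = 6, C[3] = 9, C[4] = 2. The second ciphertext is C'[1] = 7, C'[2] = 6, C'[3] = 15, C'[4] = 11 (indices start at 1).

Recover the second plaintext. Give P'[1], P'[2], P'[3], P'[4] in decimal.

In CTR with a reused counter, both messages share the same keystream S_i, so C_i ⊕ C'_i = P_i ⊕ P'_i and thus P'_i = P_i ⊕ C_i ⊕ C'_i.
P'[1]: 12 ⊕ 8 ⊕ 7 = 3.
P'[2]: 5 ⊕ 6 ⊕ 6 = 5.
P'[3]: 11 ⊕ 9 ⊕ 15 = 13.
P'[4]: 3 ⊕ 2 ⊕ 11 = 10.

P'[1] = 3, P'[2] = 5, P'[3] = 13, P'[4] = 10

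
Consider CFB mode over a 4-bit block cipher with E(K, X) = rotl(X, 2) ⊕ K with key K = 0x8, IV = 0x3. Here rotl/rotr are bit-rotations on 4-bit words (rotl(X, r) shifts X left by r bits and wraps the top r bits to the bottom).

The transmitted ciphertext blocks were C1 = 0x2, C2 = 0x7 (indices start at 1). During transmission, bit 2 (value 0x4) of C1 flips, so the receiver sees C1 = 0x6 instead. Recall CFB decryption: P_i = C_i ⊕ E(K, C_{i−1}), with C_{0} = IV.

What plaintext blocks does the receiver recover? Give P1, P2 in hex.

P1 = 0x2, P2 = 0x6

Only C1 changed, to 0x6. In CFB, a change in C_i flips the same bit in P_i and garbles P_{i+1}. Decrypting the received ciphertext:
P1: E(K, 0x3) = 0x4; 0x6 ⊕ 0x4 = 0x2.
P2: E(K, 0x6) = 0x1; 0x7 ⊕ 0x1 = 0x6.
Blocks that differ from the original plaintext: P1, P2.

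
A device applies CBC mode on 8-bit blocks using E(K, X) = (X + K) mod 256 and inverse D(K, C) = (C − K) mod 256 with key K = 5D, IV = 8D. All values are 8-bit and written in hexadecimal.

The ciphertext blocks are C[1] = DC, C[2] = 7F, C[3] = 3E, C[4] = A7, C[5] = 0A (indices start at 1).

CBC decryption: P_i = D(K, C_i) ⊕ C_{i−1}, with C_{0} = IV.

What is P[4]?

P[4] = 74

P[4]: D(K, A7) = 4A; 4A ⊕ 3E = 74.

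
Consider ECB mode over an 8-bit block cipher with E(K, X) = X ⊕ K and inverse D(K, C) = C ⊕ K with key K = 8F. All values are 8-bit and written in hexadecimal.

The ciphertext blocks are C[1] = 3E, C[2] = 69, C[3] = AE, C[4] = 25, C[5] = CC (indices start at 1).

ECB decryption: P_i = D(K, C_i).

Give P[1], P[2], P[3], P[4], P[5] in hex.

P[1] = B1, P[2] = E6, P[3] = 21, P[4] = AA, P[5] = 43

P[1]: D(K, 3E) = B1.
P[2]: D(K, 69) = E6.
P[3]: D(K, AE) = 21.
P[4]: D(K, 25) = AA.
P[5]: D(K, CC) = 43.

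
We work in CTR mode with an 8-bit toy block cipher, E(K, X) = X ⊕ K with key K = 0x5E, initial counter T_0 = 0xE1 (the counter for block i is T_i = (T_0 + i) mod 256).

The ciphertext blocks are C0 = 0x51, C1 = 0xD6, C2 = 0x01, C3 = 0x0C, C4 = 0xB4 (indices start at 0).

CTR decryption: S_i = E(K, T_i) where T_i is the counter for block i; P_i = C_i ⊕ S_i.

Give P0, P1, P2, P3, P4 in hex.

P0: T = 0xE1, S = E(K, T) = 0xBF; 0x51 ⊕ 0xBF = 0xEE.
P1: T = 0xE2, S = E(K, T) = 0xBC; 0xD6 ⊕ 0xBC = 0x6A.
P2: T = 0xE3, S = E(K, T) = 0xBD; 0x01 ⊕ 0xBD = 0xBC.
P3: T = 0xE4, S = E(K, T) = 0xBA; 0x0C ⊕ 0xBA = 0xB6.
P4: T = 0xE5, S = E(K, T) = 0xBB; 0xB4 ⊕ 0xBB = 0x0F.

P0 = 0xEE, P1 = 0x6A, P2 = 0xBC, P3 = 0xB6, P4 = 0x0F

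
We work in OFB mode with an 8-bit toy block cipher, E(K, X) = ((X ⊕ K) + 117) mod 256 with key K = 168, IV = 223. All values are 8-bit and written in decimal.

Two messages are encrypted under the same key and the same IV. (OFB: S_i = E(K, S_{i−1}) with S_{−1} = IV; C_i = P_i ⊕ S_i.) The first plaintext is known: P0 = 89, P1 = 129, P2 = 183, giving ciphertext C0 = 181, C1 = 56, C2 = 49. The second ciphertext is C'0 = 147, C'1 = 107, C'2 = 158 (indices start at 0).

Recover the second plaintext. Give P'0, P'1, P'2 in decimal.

In OFB with a reused IV, both messages share the same keystream S_i, so C_i ⊕ C'_i = P_i ⊕ P'_i and thus P'_i = P_i ⊕ C_i ⊕ C'_i.
P'0: 89 ⊕ 181 ⊕ 147 = 127.
P'1: 129 ⊕ 56 ⊕ 107 = 210.
P'2: 183 ⊕ 49 ⊕ 158 = 24.

P'0 = 127, P'1 = 210, P'2 = 24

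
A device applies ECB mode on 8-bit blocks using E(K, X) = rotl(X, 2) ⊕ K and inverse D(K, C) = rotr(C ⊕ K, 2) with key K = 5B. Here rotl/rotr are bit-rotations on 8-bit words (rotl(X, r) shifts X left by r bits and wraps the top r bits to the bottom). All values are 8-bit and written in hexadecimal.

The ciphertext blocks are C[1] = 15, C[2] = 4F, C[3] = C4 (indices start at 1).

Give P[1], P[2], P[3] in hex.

ECB decryption: P_i = D(K, C_i).
P[1]: D(K, 15) = 93.
P[2]: D(K, 4F) = 05.
P[3]: D(K, C4) = E7.

P[1] = 93, P[2] = 05, P[3] = E7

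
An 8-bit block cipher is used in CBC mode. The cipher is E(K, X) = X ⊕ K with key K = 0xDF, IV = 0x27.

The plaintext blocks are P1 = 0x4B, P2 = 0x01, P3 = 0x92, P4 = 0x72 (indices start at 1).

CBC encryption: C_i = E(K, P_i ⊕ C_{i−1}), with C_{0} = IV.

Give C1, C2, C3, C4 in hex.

C1 = 0xB3, C2 = 0x6D, C3 = 0x20, C4 = 0x8D

C1: P1 ⊕ 0x27 = 0x6C; E(K, 0x6C) = 0xB3.
C2: P2 ⊕ 0xB3 = 0xB2; E(K, 0xB2) = 0x6D.
C3: P3 ⊕ 0x6D = 0xFF; E(K, 0xFF) = 0x20.
C4: P4 ⊕ 0x20 = 0x52; E(K, 0x52) = 0x8D.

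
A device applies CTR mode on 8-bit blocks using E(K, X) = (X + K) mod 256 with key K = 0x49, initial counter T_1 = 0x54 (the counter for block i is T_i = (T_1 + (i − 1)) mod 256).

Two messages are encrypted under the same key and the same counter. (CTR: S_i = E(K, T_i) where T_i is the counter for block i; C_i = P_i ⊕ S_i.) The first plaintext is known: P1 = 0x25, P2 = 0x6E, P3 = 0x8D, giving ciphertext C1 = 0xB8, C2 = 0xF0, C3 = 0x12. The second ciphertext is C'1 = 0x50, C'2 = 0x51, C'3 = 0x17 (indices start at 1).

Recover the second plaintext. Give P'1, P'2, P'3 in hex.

In CTR with a reused counter, both messages share the same keystream S_i, so C_i ⊕ C'_i = P_i ⊕ P'_i and thus P'_i = P_i ⊕ C_i ⊕ C'_i.
P'1: 0x25 ⊕ 0xB8 ⊕ 0x50 = 0xCD.
P'2: 0x6E ⊕ 0xF0 ⊕ 0x51 = 0xCF.
P'3: 0x8D ⊕ 0x12 ⊕ 0x17 = 0x88.

P'1 = 0xCD, P'2 = 0xCF, P'3 = 0x88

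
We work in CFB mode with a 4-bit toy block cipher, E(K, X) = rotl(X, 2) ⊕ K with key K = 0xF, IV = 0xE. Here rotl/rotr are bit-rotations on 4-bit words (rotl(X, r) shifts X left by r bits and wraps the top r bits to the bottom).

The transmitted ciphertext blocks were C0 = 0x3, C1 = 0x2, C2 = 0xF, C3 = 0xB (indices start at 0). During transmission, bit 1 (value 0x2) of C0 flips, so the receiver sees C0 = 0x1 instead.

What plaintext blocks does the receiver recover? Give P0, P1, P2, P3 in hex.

P0 = 0x5, P1 = 0x9, P2 = 0x8, P3 = 0xB

CFB decryption: P_i = C_i ⊕ E(K, C_{i−1}), with C_{−1} = IV.
Only C0 changed, to 0x1. In CFB, a change in C_i flips the same bit in P_i and garbles P_{i+1}. Decrypting the received ciphertext:
P0: E(K, 0xE) = 0x4; 0x1 ⊕ 0x4 = 0x5.
P1: E(K, 0x1) = 0xB; 0x2 ⊕ 0xB = 0x9.
P2: E(K, 0x2) = 0x7; 0xF ⊕ 0x7 = 0x8.
P3: E(K, 0xF) = 0x0; 0xB ⊕ 0x0 = 0xB.
Blocks that differ from the original plaintext: P0, P1.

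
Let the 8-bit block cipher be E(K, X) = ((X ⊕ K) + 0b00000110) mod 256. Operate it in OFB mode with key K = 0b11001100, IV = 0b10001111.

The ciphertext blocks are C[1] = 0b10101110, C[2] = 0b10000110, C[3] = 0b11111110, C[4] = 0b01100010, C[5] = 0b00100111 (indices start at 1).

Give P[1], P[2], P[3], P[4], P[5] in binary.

OFB decryption: S_i = E(K, S_{i−1}) with S_{0} = IV; P_i = C_i ⊕ S_i.
P[1]: S = E(K, 0b10001111) = 0b01001001; 0b10101110 ⊕ 0b01001001 = 0b11100111.
P[2]: S = E(K, 0b01001001) = 0b10001011; 0b10000110 ⊕ 0b10001011 = 0b00001101.
P[3]: S = E(K, 0b10001011) = 0b01001101; 0b11111110 ⊕ 0b01001101 = 0b10110011.
P[4]: S = E(K, 0b01001101) = 0b10000111; 0b01100010 ⊕ 0b10000111 = 0b11100101.
P[5]: S = E(K, 0b10000111) = 0b01010001; 0b00100111 ⊕ 0b01010001 = 0b01110110.

P[1] = 0b11100111, P[2] = 0b00001101, P[3] = 0b10110011, P[4] = 0b11100101, P[5] = 0b01110110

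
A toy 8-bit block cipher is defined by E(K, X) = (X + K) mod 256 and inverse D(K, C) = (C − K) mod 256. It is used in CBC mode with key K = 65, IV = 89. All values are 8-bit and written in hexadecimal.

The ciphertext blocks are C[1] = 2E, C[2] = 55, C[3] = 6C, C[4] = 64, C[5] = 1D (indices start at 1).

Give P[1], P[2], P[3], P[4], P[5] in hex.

CBC decryption: P_i = D(K, C_i) ⊕ C_{i−1}, with C_{0} = IV.
P[1]: D(K, 2E) = C9; C9 ⊕ 89 = 40.
P[2]: D(K, 55) = F0; F0 ⊕ 2E = DE.
P[3]: D(K, 6C) = 07; 07 ⊕ 55 = 52.
P[4]: D(K, 64) = FF; FF ⊕ 6C = 93.
P[5]: D(K, 1D) = B8; B8 ⊕ 64 = DC.

P[1] = 40, P[2] = DE, P[3] = 52, P[4] = 93, P[5] = DC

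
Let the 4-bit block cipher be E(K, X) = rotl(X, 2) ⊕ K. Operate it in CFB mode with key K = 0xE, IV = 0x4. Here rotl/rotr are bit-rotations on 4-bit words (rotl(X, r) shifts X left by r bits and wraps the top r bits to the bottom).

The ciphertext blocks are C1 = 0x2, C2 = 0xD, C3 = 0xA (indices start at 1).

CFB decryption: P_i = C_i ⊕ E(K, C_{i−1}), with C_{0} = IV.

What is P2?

P2 = 0xB

P2: E(K, 0x2) = 0x6; 0xD ⊕ 0x6 = 0xB.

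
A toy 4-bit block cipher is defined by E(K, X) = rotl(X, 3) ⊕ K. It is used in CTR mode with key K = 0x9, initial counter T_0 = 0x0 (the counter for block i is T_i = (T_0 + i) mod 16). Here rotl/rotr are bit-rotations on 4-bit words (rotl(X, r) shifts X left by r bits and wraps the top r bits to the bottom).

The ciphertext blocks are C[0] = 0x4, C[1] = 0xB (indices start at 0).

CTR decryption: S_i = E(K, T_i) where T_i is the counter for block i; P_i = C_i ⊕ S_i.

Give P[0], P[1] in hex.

P[0]: T = 0x0, S = E(K, T) = 0x9; 0x4 ⊕ 0x9 = 0xD.
P[1]: T = 0x1, S = E(K, T) = 0x1; 0xB ⊕ 0x1 = 0xA.

P[0] = 0xD, P[1] = 0xA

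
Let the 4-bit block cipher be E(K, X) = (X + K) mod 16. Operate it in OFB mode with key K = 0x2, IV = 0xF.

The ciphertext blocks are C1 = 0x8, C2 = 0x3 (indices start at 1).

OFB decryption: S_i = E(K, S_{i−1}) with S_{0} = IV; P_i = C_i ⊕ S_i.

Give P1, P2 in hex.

P1 = 0x9, P2 = 0x0

P1: S = E(K, 0xF) = 0x1; 0x8 ⊕ 0x1 = 0x9.
P2: S = E(K, 0x1) = 0x3; 0x3 ⊕ 0x3 = 0x0.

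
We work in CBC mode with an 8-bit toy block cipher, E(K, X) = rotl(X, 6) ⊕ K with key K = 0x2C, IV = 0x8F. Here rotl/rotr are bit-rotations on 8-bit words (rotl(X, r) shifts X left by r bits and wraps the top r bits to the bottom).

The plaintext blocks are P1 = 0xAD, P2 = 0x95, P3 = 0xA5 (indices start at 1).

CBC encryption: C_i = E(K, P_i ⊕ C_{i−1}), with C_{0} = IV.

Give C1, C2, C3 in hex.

C1: P1 ⊕ 0x8F = 0x22; E(K, 0x22) = 0xA4.
C2: P2 ⊕ 0xA4 = 0x31; E(K, 0x31) = 0x60.
C3: P3 ⊕ 0x60 = 0xC5; E(K, 0xC5) = 0x5D.

C1 = 0xA4, C2 = 0x60, C3 = 0x5D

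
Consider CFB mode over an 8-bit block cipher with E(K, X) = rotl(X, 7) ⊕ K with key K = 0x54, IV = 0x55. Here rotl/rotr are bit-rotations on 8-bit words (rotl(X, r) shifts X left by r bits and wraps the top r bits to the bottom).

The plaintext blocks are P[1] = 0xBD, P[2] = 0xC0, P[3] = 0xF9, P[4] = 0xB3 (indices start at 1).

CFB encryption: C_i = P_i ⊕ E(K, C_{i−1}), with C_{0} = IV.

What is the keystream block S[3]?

0xCE

C[1]: E(K, 0x55) = 0xFE; 0xBD ⊕ 0xFE = 0x43.
C[2]: E(K, 0x43) = 0xF5; 0xC0 ⊕ 0xF5 = 0x35.
C[3]: E(K, 0x35) = 0xCE; 0xF9 ⊕ 0xCE = 0x37.
So S[3] = 0xCE.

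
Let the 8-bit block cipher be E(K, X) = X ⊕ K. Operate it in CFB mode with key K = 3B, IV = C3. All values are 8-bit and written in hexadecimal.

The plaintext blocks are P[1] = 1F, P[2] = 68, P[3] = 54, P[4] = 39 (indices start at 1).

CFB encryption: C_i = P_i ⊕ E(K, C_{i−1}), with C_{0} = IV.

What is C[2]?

C[2] = B4

C[1]: E(K, C3) = F8; 1F ⊕ F8 = E7.
C[2]: E(K, E7) = DC; 68 ⊕ DC = B4.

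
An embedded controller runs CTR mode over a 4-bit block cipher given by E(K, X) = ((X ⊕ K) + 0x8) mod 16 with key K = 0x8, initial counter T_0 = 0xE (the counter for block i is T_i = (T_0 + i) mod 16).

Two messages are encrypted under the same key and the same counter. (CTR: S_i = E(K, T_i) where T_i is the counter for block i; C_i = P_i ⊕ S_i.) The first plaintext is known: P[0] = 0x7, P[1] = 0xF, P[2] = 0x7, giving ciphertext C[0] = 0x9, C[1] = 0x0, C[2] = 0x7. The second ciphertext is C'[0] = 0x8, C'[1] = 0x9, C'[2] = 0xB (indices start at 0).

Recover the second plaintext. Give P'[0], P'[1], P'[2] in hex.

In CTR with a reused counter, both messages share the same keystream S_i, so C_i ⊕ C'_i = P_i ⊕ P'_i and thus P'_i = P_i ⊕ C_i ⊕ C'_i.
P'[0]: 0x7 ⊕ 0x9 ⊕ 0x8 = 0x6.
P'[1]: 0xF ⊕ 0x0 ⊕ 0x9 = 0x6.
P'[2]: 0x7 ⊕ 0x7 ⊕ 0xB = 0xB.

P'[0] = 0x6, P'[1] = 0x6, P'[2] = 0xB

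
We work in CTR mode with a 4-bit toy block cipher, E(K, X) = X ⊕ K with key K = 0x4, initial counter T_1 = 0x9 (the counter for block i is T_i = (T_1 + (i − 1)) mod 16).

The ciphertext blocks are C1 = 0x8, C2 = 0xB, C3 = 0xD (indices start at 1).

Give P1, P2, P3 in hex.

P1 = 0x5, P2 = 0x5, P3 = 0x2

CTR decryption: S_i = E(K, T_i) where T_i is the counter for block i; P_i = C_i ⊕ S_i.
P1: T = 0x9, S = E(K, T) = 0xD; 0x8 ⊕ 0xD = 0x5.
P2: T = 0xA, S = E(K, T) = 0xE; 0xB ⊕ 0xE = 0x5.
P3: T = 0xB, S = E(K, T) = 0xF; 0xD ⊕ 0xF = 0x2.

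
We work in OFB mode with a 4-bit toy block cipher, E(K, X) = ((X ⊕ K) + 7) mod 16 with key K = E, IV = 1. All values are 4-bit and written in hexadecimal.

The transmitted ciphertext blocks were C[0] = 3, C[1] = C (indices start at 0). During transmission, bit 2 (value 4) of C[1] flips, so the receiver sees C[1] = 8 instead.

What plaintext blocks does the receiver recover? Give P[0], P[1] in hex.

OFB decryption: S_i = E(K, S_{i−1}) with S_{−1} = IV; P_i = C_i ⊕ S_i.
Only C[1] changed, to 8. In OFB, a change in C_i flips the same bit in P_i only; the keystream is unaffected. Decrypting the received ciphertext:
P[0]: S = E(K, 1) = 6; 3 ⊕ 6 = 5.
P[1]: S = E(K, 6) = F; 8 ⊕ F = 7.
Blocks that differ from the original plaintext: P[1].

P[0] = 5, P[1] = 7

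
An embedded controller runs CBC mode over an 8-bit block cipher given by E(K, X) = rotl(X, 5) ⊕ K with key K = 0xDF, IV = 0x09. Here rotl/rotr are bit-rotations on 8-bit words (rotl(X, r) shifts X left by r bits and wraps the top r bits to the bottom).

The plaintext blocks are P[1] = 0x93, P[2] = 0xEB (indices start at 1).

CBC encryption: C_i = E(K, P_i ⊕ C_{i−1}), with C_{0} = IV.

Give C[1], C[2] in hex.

C[1]: P[1] ⊕ 0x09 = 0x9A; E(K, 0x9A) = 0x8C.
C[2]: P[2] ⊕ 0x8C = 0x67; E(K, 0x67) = 0x33.

C[1] = 0x8C, C[2] = 0x33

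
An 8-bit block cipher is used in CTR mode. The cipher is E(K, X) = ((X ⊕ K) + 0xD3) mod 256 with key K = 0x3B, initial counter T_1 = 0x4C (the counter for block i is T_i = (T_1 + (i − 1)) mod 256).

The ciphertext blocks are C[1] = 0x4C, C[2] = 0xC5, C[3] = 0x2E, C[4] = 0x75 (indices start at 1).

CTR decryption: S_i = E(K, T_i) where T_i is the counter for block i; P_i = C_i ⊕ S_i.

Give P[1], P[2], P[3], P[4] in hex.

P[1]: T = 0x4C, S = E(K, T) = 0x4A; 0x4C ⊕ 0x4A = 0x06.
P[2]: T = 0x4D, S = E(K, T) = 0x49; 0xC5 ⊕ 0x49 = 0x8C.
P[3]: T = 0x4E, S = E(K, T) = 0x48; 0x2E ⊕ 0x48 = 0x66.
P[4]: T = 0x4F, S = E(K, T) = 0x47; 0x75 ⊕ 0x47 = 0x32.

P[1] = 0x06, P[2] = 0x8C, P[3] = 0x66, P[4] = 0x32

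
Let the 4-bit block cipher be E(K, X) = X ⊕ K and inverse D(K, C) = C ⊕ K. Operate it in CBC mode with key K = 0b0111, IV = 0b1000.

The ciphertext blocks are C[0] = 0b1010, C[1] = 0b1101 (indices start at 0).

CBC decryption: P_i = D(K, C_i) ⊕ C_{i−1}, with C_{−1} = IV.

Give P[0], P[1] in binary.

P[0]: D(K, 0b1010) = 0b1101; 0b1101 ⊕ 0b1000 = 0b0101.
P[1]: D(K, 0b1101) = 0b1010; 0b1010 ⊕ 0b1010 = 0b0000.

P[0] = 0b0101, P[1] = 0b0000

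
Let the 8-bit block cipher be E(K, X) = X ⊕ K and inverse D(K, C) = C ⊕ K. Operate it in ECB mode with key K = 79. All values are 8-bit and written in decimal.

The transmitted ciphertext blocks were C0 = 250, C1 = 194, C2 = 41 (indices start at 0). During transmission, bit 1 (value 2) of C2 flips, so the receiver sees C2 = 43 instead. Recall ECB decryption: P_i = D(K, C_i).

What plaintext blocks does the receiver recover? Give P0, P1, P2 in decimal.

P0 = 181, P1 = 141, P2 = 100

Only C2 changed, to 43. In ECB, a change in C_i affects only P_i. Decrypting the received ciphertext:
P0: D(K, 250) = 181.
P1: D(K, 194) = 141.
P2: D(K, 43) = 100.
Blocks that differ from the original plaintext: P2.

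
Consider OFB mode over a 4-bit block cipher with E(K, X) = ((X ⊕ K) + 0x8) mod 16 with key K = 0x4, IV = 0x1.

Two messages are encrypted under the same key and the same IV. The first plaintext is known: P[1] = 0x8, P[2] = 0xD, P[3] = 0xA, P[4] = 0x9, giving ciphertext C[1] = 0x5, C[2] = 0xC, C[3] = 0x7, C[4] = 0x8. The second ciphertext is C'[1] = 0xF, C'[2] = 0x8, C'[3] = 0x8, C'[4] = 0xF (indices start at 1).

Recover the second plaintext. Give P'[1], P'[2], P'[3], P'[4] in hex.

P'[1] = 0x2, P'[2] = 0x9, P'[3] = 0x5, P'[4] = 0xE

In OFB with a reused IV, both messages share the same keystream S_i, so C_i ⊕ C'_i = P_i ⊕ P'_i and thus P'_i = P_i ⊕ C_i ⊕ C'_i.
P'[1]: 0x8 ⊕ 0x5 ⊕ 0xF = 0x2.
P'[2]: 0xD ⊕ 0xC ⊕ 0x8 = 0x9.
P'[3]: 0xA ⊕ 0x7 ⊕ 0x8 = 0x5.
P'[4]: 0x9 ⊕ 0x8 ⊕ 0xF = 0xE.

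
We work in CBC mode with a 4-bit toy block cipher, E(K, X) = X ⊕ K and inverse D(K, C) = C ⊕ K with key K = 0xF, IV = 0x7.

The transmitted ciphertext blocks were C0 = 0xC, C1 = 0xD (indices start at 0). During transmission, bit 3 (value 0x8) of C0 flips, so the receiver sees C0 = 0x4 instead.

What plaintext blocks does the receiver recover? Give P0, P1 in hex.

P0 = 0xC, P1 = 0x6

CBC decryption: P_i = D(K, C_i) ⊕ C_{i−1}, with C_{−1} = IV.
Only C0 changed, to 0x4. In CBC, a change in C_i garbles P_i and flips the same bit in P_{i+1}. Decrypting the received ciphertext:
P0: D(K, 0x4) = 0xB; 0xB ⊕ 0x7 = 0xC.
P1: D(K, 0xD) = 0x2; 0x2 ⊕ 0x4 = 0x6.
Blocks that differ from the original plaintext: P0, P1.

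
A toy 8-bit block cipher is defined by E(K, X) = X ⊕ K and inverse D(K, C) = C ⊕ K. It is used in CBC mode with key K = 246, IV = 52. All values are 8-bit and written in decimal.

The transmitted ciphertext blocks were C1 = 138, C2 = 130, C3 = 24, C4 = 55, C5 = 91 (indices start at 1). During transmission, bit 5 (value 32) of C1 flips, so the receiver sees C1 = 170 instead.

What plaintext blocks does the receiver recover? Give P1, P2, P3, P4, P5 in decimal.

CBC decryption: P_i = D(K, C_i) ⊕ C_{i−1}, with C_{0} = IV.
Only C1 changed, to 170. In CBC, a change in C_i garbles P_i and flips the same bit in P_{i+1}. Decrypting the received ciphertext:
P1: D(K, 170) = 92; 92 ⊕ 52 = 104.
P2: D(K, 130) = 116; 116 ⊕ 170 = 222.
P3: D(K, 24) = 238; 238 ⊕ 130 = 108.
P4: D(K, 55) = 193; 193 ⊕ 24 = 217.
P5: D(K, 91) = 173; 173 ⊕ 55 = 154.
Blocks that differ from the original plaintext: P1, P2.

P1 = 104, P2 = 222, P3 = 108, P4 = 217, P5 = 154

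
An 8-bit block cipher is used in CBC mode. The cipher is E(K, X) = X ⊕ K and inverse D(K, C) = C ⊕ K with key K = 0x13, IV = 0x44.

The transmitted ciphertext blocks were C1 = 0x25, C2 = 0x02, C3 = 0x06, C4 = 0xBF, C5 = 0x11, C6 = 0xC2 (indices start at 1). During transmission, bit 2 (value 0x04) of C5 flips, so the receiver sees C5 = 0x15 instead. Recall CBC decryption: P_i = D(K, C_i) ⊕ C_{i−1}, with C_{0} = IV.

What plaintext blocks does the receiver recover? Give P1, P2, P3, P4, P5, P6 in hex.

P1 = 0x72, P2 = 0x34, P3 = 0x17, P4 = 0xAA, P5 = 0xB9, P6 = 0xC4

Only C5 changed, to 0x15. In CBC, a change in C_i garbles P_i and flips the same bit in P_{i+1}. Decrypting the received ciphertext:
P1: D(K, 0x25) = 0x36; 0x36 ⊕ 0x44 = 0x72.
P2: D(K, 0x02) = 0x11; 0x11 ⊕ 0x25 = 0x34.
P3: D(K, 0x06) = 0x15; 0x15 ⊕ 0x02 = 0x17.
P4: D(K, 0xBF) = 0xAC; 0xAC ⊕ 0x06 = 0xAA.
P5: D(K, 0x15) = 0x06; 0x06 ⊕ 0xBF = 0xB9.
P6: D(K, 0xC2) = 0xD1; 0xD1 ⊕ 0x15 = 0xC4.
Blocks that differ from the original plaintext: P5, P6.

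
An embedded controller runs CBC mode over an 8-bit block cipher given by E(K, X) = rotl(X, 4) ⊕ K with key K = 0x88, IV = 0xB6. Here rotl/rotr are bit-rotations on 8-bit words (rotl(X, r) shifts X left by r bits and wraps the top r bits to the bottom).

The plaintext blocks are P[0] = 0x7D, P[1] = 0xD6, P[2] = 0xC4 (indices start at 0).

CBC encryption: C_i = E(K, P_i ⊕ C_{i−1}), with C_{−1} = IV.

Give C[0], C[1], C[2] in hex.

C[0]: P[0] ⊕ 0xB6 = 0xCB; E(K, 0xCB) = 0x34.
C[1]: P[1] ⊕ 0x34 = 0xE2; E(K, 0xE2) = 0xA6.
C[2]: P[2] ⊕ 0xA6 = 0x62; E(K, 0x62) = 0xAE.

C[0] = 0x34, C[1] = 0xA6, C[2] = 0xAE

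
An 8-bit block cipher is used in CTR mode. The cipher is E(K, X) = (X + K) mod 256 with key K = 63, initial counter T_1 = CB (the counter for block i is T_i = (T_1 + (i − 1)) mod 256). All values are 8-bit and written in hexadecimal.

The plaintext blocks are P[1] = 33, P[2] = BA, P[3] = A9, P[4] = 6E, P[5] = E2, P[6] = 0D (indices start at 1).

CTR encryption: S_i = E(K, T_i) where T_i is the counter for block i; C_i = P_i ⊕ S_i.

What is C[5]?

C[5] = D0

C[1]: T = CB, S = E(K, T) = 2E; 33 ⊕ 2E = 1D.
C[2]: T = CC, S = E(K, T) = 2F; BA ⊕ 2F = 95.
C[3]: T = CD, S = E(K, T) = 30; A9 ⊕ 30 = 99.
C[4]: T = CE, S = E(K, T) = 31; 6E ⊕ 31 = 5F.
C[5]: T = CF, S = E(K, T) = 32; E2 ⊕ 32 = D0.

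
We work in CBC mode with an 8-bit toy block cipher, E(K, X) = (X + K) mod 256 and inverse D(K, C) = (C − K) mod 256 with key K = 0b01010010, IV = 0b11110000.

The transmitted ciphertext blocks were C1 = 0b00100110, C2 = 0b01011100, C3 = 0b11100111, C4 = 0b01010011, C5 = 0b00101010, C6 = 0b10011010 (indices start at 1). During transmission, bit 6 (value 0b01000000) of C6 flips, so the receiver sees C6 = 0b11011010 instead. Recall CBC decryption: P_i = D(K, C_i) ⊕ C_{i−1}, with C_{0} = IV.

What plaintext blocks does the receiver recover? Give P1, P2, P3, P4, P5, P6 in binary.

P1 = 0b00100100, P2 = 0b00101100, P3 = 0b11001001, P4 = 0b11100110, P5 = 0b10001011, P6 = 0b10100010

Only C6 changed, to 0b11011010. In CBC, a change in C_i garbles P_i and flips the same bit in P_{i+1}. Decrypting the received ciphertext:
P1: D(K, 0b00100110) = 0b11010100; 0b11010100 ⊕ 0b11110000 = 0b00100100.
P2: D(K, 0b01011100) = 0b00001010; 0b00001010 ⊕ 0b00100110 = 0b00101100.
P3: D(K, 0b11100111) = 0b10010101; 0b10010101 ⊕ 0b01011100 = 0b11001001.
P4: D(K, 0b01010011) = 0b00000001; 0b00000001 ⊕ 0b11100111 = 0b11100110.
P5: D(K, 0b00101010) = 0b11011000; 0b11011000 ⊕ 0b01010011 = 0b10001011.
P6: D(K, 0b11011010) = 0b10001000; 0b10001000 ⊕ 0b00101010 = 0b10100010.
Blocks that differ from the original plaintext: P6.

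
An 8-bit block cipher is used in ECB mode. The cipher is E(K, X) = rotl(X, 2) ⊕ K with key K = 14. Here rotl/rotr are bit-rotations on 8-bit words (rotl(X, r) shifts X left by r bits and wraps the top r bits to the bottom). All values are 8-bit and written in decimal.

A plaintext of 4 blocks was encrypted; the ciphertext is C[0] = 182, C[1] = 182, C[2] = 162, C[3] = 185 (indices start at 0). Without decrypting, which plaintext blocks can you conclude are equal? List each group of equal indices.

P[0] = P[1]

ECB encrypts each block independently with the same key, so equal ciphertext blocks imply equal plaintext blocks.
C[0] = C[1] = 182, so P[0] = P[1].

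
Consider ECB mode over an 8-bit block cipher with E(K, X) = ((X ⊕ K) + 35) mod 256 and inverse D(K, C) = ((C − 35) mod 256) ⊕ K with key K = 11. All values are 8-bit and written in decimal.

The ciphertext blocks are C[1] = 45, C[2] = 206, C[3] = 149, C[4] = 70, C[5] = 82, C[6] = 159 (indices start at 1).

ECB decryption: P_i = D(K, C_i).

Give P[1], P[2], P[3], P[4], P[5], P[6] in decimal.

P[1] = 1, P[2] = 160, P[3] = 121, P[4] = 40, P[5] = 36, P[6] = 119

P[1]: D(K, 45) = 1.
P[2]: D(K, 206) = 160.
P[3]: D(K, 149) = 121.
P[4]: D(K, 70) = 40.
P[5]: D(K, 82) = 36.
P[6]: D(K, 159) = 119.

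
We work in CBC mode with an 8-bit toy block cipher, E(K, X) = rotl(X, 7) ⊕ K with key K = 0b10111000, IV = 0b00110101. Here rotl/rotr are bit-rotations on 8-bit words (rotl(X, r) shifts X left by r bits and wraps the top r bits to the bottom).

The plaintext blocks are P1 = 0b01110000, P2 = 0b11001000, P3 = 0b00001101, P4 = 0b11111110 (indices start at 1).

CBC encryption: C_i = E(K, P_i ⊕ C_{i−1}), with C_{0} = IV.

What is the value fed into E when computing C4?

0b00101000

C1: P1 ⊕ 0b00110101 = 0b01000101; E(K, 0b01000101) = 0b00011010.
C2: P2 ⊕ 0b00011010 = 0b11010010; E(K, 0b11010010) = 0b11010001.
C3: P3 ⊕ 0b11010001 = 0b11011100; E(K, 0b11011100) = 0b11010110.
C4: P4 ⊕ 0b11010110 = 0b00101000; E(K, 0b00101000) = 0b10101100.
So the input to E for block 4 is 0b00101000.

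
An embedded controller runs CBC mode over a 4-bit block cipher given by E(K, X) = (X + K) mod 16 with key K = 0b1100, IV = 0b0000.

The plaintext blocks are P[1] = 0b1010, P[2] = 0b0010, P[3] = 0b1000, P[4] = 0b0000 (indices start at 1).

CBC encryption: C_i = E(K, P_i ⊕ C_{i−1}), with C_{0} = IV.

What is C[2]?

C[1]: P[1] ⊕ 0b0000 = 0b1010; E(K, 0b1010) = 0b0110.
C[2]: P[2] ⊕ 0b0110 = 0b0100; E(K, 0b0100) = 0b0000.

C[2] = 0b0000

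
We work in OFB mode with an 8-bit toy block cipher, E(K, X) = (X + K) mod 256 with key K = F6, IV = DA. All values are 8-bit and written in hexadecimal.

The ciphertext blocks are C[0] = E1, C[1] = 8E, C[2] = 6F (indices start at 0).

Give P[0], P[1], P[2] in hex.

P[0] = 31, P[1] = 48, P[2] = D3

OFB decryption: S_i = E(K, S_{i−1}) with S_{−1} = IV; P_i = C_i ⊕ S_i.
P[0]: S = E(K, DA) = D0; E1 ⊕ D0 = 31.
P[1]: S = E(K, D0) = C6; 8E ⊕ C6 = 48.
P[2]: S = E(K, C6) = BC; 6F ⊕ BC = D3.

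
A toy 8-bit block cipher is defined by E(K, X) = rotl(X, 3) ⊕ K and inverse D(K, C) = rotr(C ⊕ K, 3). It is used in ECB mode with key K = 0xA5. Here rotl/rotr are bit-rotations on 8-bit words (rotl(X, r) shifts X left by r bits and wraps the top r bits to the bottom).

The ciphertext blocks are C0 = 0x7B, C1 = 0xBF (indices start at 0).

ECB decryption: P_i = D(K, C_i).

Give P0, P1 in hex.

P0: D(K, 0x7B) = 0xDB.
P1: D(K, 0xBF) = 0x43.

P0 = 0xDB, P1 = 0x43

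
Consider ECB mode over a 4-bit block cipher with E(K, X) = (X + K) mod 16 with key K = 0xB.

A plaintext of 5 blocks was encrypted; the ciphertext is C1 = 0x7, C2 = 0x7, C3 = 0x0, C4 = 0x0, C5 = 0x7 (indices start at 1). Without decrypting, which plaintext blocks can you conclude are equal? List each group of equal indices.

ECB encrypts each block independently with the same key, so equal ciphertext blocks imply equal plaintext blocks.
C1 = C2 = C5 = 0x7, so P1 = P2 = P5.
C3 = C4 = 0x0, so P3 = P4.

P1 = P2 = P5; P3 = P4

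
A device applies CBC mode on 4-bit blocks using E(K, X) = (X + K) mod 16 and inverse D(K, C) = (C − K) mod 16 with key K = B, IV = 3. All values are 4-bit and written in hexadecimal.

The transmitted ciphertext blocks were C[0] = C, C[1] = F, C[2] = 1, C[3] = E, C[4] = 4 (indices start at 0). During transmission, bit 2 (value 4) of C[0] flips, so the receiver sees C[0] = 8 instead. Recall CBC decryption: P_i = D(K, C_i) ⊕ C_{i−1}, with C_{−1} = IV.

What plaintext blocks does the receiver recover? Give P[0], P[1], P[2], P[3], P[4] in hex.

P[0] = E, P[1] = C, P[2] = 9, P[3] = 2, P[4] = 7

Only C[0] changed, to 8. In CBC, a change in C_i garbles P_i and flips the same bit in P_{i+1}. Decrypting the received ciphertext:
P[0]: D(K, 8) = D; D ⊕ 3 = E.
P[1]: D(K, F) = 4; 4 ⊕ 8 = C.
P[2]: D(K, 1) = 6; 6 ⊕ F = 9.
P[3]: D(K, E) = 3; 3 ⊕ 1 = 2.
P[4]: D(K, 4) = 9; 9 ⊕ E = 7.
Blocks that differ from the original plaintext: P[0], P[1].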